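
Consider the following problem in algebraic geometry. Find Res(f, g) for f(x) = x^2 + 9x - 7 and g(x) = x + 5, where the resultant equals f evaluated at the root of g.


For Res(f, x - c), we evaluate f at x = c.
f(-5) = (-5)^2 + 9*(-5) - 7
= 25 - 45 - 7
= -20 - 7 = -27
Res(f, g) = -27

-27


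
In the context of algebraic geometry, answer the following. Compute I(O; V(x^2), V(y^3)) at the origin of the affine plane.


The intersection multiplicity of V(x^a) and V(y^b) at the origin is:
I(O; V(x^2), V(y^3)) = dim_k(k[x,y]/(x^2, y^3))
A basis for k[x,y]/(x^2, y^3) is the set of monomials x^i * y^j
where 0 <= i < 2 and 0 <= j < 3.
The number of such monomials is 2 * 3 = 6

6


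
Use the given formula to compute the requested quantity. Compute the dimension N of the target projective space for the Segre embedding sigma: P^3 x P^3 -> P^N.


The Segre embedding maps P^m x P^n into P^N via
all products of coordinates from each factor.
N = (m+1)(n+1) - 1
N = (3+1)(3+1) - 1
N = 4*4 - 1
N = 16 - 1 = 15

15


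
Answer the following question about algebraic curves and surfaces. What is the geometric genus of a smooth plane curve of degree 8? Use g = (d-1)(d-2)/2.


Using the genus formula for smooth plane curves:
g = (d-1)(d-2)/2
g = (8-1)(8-2)/2
g = 7*6/2
g = 42/2 = 21

21


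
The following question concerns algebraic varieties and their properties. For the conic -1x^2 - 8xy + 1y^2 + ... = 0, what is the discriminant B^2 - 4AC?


The discriminant of a conic Ax^2 + Bxy + Cy^2 + ... = 0 is B^2 - 4AC.
B^2 = (-8)^2 = 64
4AC = 4*(-1)*1 = -4
Discriminant = 64 + 4 = 68

68


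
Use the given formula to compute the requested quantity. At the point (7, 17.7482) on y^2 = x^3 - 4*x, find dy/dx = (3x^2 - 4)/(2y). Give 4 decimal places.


Using implicit differentiation of y^2 = x^3 - 4*x:
2y * dy/dx = 3x^2 - 4
dy/dx = (3x^2 - 4)/(2y)
Numerator: 3*7^2 - 4 = 143
Denominator: 2*17.7482 = 35.4964
dy/dx = 143/35.4964 = 4.0286

4.0286


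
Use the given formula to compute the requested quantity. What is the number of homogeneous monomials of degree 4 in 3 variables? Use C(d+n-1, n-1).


The number of degree-4 monomials in 3 variables is C(d+n-1, n-1).
= C(4+3-1, 3-1) = C(6, 2)
= 15

15


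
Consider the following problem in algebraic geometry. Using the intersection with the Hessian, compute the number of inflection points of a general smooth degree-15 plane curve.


For a general smooth plane curve C of degree d, the inflection points are
the intersection of C with its Hessian curve, which has degree 3(d-2).
By Bezout, the total intersection number is d * 3(d-2) = 15 * 39 = 585.
For a general curve every flex is ordinary, so each contributes
multiplicity 1 to C·Hess(C), and the number of distinct inflection
points is 3d(d-2).
Inflection points = 3*15*(15-2) = 3*15*13 = 585

585


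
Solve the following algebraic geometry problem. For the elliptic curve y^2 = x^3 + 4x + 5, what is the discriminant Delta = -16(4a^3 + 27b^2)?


Compute each component:
4a^3 = 4*4^3 = 4*64 = 256
27b^2 = 27*5^2 = 27*25 = 675
4a^3 + 27b^2 = 256 + 675 = 931
Delta = -16*931 = -14896

-14896


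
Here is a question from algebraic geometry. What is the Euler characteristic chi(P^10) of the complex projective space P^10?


The complex projective space P^10 has one cell in each even real dimension 0, 2, ..., 20.
The cohomology groups are H^{2k}(P^10) = Z for k = 0,...,10, and 0 otherwise.
Euler characteristic = sum of Betti numbers = 1 per even-dimensional cohomology group.
chi(P^10) = 10 + 1 = 11

11


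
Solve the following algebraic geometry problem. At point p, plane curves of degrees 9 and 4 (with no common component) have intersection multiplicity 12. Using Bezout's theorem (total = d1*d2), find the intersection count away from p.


By Bezout's theorem, the total intersection number is d1 * d2.
Total = 9 * 4 = 36
Intersection multiplicity at p = 12
Remaining intersections = 36 - 12 = 24

24


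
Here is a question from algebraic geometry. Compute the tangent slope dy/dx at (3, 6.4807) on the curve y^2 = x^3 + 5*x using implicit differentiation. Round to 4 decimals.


Using implicit differentiation of y^2 = x^3 + 5*x:
2y * dy/dx = 3x^2 + 5
dy/dx = (3x^2 + 5)/(2y)
Numerator: 3*3^2 + 5 = 32
Denominator: 2*6.4807 = 12.9614
dy/dx = 32/12.9614 = 2.4689

2.4689


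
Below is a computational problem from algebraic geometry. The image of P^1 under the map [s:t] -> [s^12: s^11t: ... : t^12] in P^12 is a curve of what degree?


The rational normal curve in P^12 is the image of P^1 under the 12-uple Veronese.
A general hyperplane in P^12 pulls back to a degree-12 form on P^1, which has 12 zeros,
so the curve meets a general hyperplane in 12 points. Degree = 12.

12


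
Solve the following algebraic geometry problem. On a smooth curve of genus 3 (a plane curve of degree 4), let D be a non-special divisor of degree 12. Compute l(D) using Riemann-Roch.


First, compute the genus of a smooth plane curve of degree 4:
g = (d-1)(d-2)/2 = (4-1)(4-2)/2 = 3
For a non-special divisor D (i.e., h^1(D) = 0), Riemann-Roch gives:
l(D) = deg(D) - g + 1
Since deg(D) = 12 >= 2g - 1 = 5, D is non-special.
l(D) = 12 - 3 + 1 = 10

10


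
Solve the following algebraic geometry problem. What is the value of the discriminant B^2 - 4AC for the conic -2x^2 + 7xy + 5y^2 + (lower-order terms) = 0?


The discriminant of a conic Ax^2 + Bxy + Cy^2 + ... = 0 is B^2 - 4AC.
B^2 = 7^2 = 49
4AC = 4*(-2)*5 = -40
Discriminant = 49 + 40 = 89

89


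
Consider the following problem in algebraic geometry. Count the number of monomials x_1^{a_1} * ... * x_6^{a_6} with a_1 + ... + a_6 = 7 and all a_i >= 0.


The number of degree-7 monomials in 6 variables is C(d+n-1, n-1).
= C(7+6-1, 6-1) = C(12, 5)
= 792

792


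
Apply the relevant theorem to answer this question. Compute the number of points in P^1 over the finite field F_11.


P^1(F_11) has (q^(n+1) - 1)/(q - 1) points.
= 11^1 + 11^0
= 11 + 1
= 12

12


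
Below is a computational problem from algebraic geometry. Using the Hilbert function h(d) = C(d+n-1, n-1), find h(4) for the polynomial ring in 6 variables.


The Hilbert function for the polynomial ring in 6 variables is:
h(d) = C(d+n-1, n-1)
h(4) = C(4+6-1, 6-1) = C(9, 5)
= 9! / (5! * 4!)
= 126

126


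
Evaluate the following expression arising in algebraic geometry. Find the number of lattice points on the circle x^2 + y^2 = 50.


Systematically check integer values of x where x^2 <= 50.
For each valid x, check if 50 - x^2 is a perfect square.
x=1: 50 - 1 = 49, sqrt = 7 (valid)
x=5: 50 - 25 = 25, sqrt = 5 (valid)
x=7: 50 - 49 = 1, sqrt = 1 (valid)
Total integer solutions found: 12

12


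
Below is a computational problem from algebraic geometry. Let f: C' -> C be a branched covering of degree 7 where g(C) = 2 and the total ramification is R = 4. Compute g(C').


Riemann-Hurwitz formula: 2g' - 2 = d(2g - 2) + R
Given: d = 7, g = 2, R = 4
2g' - 2 = 7*(2*2 - 2) + 4
2g' - 2 = 7*2 + 4
2g' - 2 = 14 + 4 = 18
2g' = 20
g' = 10

10


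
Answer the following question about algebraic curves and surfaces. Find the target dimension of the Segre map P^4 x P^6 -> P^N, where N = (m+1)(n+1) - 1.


The Segre embedding maps P^m x P^n into P^N via
all products of coordinates from each factor.
N = (m+1)(n+1) - 1
N = (4+1)(6+1) - 1
N = 5*7 - 1
N = 35 - 1 = 34

34


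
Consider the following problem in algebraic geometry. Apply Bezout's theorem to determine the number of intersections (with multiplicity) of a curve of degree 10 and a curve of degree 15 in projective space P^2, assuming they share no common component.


Bezout's theorem states the intersection count equals the product of degrees.
Intersection count = 10 * 15 = 150

150


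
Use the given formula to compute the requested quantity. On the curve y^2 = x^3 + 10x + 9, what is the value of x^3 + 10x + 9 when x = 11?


Compute x^3 + 10x + 9 at x = 11:
x^3 = 11^3 = 1331
10*x = 10*11 = 110
Sum: 1331 + 110 + 9 = 1450

1450


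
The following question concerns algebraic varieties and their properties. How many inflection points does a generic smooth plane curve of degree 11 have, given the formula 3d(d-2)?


For a general smooth plane curve C of degree d, the inflection points are
the intersection of C with its Hessian curve, which has degree 3(d-2).
By Bezout, the total intersection number is d * 3(d-2) = 11 * 27 = 297.
For a general curve every flex is ordinary, so each contributes
multiplicity 1 to C·Hess(C), and the number of distinct inflection
points is 3d(d-2).
Inflection points = 3*11*(11-2) = 3*11*9 = 297

297


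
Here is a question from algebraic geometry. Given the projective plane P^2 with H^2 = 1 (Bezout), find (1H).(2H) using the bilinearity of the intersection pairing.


Using bilinearity of the intersection pairing on the projective plane P^2:
(aH).(bH) = ab * (H.H)
We have H^2 = 1 (Bezout).
D.E = (1H).(2H) = 1*2*1
= 2*1
= 2

2


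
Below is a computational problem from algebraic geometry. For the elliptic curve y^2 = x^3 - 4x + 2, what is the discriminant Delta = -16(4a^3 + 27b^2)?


Compute each component:
4a^3 = 4*(-4)^3 = 4*(-64) = -256
27b^2 = 27*2^2 = 27*4 = 108
4a^3 + 27b^2 = -256 + 108 = -148
Delta = -16*(-148) = 2368

2368


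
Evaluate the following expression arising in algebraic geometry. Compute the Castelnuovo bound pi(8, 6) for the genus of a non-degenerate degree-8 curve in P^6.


Castelnuovo's bound: write d - 1 = m(r-1) + epsilon with 0 <= epsilon < r-1.
d - 1 = 8 - 1 = 7
r - 1 = 6 - 1 = 5
7 = 1*5 + 2, so m = 1, epsilon = 2
pi(d, r) = m(m-1)(r-1)/2 + m*epsilon
= 1*0*5/2 + 1*2
= 0/2 + 2
= 0 + 2 = 2

2


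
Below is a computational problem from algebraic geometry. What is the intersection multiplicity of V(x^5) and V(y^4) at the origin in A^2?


The intersection multiplicity of V(x^a) and V(y^b) at the origin is:
I(O; V(x^5), V(y^4)) = dim_k(k[x,y]/(x^5, y^4))
A basis for k[x,y]/(x^5, y^4) is the set of monomials x^i * y^j
where 0 <= i < 5 and 0 <= j < 4.
The number of such monomials is 5 * 4 = 20

20


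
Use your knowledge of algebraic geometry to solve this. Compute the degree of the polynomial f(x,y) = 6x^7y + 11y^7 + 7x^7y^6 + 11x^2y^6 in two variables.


Examine each term for its total degree (sum of exponents).
  Term '6x^7y' has total degree 7+1 = 8.
  Term '11y^7' has total degree 0+7 = 7.
  Term '7x^7y^6' has total degree 7+6 = 13.
  Term '11x^2y^6' has total degree 2+6 = 8.
The maximum total degree among all terms is 13.

13


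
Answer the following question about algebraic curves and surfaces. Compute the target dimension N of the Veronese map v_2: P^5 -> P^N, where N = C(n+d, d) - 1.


The Veronese embedding v_d: P^n -> P^N maps each point to all
degree-d monomials in n+1 homogeneous coordinates.
N = C(n+d, d) - 1
N = C(5+2, 2) - 1
N = C(7, 2) - 1
C(7, 2) = 21
N = 21 - 1 = 20

20


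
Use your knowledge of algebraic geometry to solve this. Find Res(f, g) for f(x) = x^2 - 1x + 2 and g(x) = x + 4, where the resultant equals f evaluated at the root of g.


For Res(f, x - c), we evaluate f at x = c.
f(-4) = (-4)^2 - 1*(-4) + 2
= 16 + 4 + 2
= 20 + 2 = 22
Res(f, g) = 22

22


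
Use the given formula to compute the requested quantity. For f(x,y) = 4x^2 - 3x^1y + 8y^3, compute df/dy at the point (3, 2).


df/dy = (-3)*x^1 + 3*8*y^2
At (3,2): (-3)*3^1 + 3*8*2^2
= -9 + 96
= 87

87


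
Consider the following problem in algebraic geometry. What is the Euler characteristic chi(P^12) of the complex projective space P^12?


The complex projective space P^12 has one cell in each even real dimension 0, 2, ..., 24.
The cohomology groups are H^{2k}(P^12) = Z for k = 0,...,12, and 0 otherwise.
Euler characteristic = sum of Betti numbers = 1 per even-dimensional cohomology group.
chi(P^12) = 12 + 1 = 13

13


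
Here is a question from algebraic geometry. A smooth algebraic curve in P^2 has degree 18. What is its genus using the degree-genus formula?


Using the genus formula for smooth plane curves:
g = (d-1)(d-2)/2
g = (18-1)(18-2)/2
g = 17*16/2
g = 272/2 = 136

136


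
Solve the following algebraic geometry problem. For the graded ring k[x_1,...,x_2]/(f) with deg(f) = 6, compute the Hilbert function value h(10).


For R = k[x_1,...,x_n]/(f) with f homogeneous of degree e:
The Hilbert series is (1 - t^e)/(1 - t)^n.
So h(d) = C(d+n-1, n-1) - C(d-e+n-1, n-1) for d >= e.
With n=2, e=6, d=10:
C(10+2-1, 2-1) = C(11, 1) = 11
C(10-6+2-1, 2-1) = C(5, 1) = 5
h(10) = 11 - 5 = 6

6


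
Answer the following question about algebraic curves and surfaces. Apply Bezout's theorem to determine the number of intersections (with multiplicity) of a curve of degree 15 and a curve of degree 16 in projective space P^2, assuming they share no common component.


Bezout's theorem states the intersection count equals the product of degrees.
Intersection count = 15 * 16 = 240

240


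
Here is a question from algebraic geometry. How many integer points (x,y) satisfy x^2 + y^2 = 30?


Systematically check integer values of x where x^2 <= 30.
For each valid x, check if 30 - x^2 is a perfect square.
Total integer solutions found: 0

0


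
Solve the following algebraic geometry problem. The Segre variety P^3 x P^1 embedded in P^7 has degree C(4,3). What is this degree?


The degree of the Segre variety P^3 x P^1 is C(m+n, m).
= C(4, 3)
= 4

4


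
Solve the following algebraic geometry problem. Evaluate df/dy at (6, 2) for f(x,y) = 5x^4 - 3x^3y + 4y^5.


df/dy = (-3)*x^3 + 5*4*y^4
At (6,2): (-3)*6^3 + 5*4*2^4
= -648 + 320
= -328

-328


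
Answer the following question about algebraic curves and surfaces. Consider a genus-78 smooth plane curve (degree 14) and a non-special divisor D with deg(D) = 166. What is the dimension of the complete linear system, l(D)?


First, compute the genus of a smooth plane curve of degree 14:
g = (d-1)(d-2)/2 = (14-1)(14-2)/2 = 78
For a non-special divisor D (i.e., h^1(D) = 0), Riemann-Roch gives:
l(D) = deg(D) - g + 1
Since deg(D) = 166 >= 2g - 1 = 155, D is non-special.
l(D) = 166 - 78 + 1 = 89

89


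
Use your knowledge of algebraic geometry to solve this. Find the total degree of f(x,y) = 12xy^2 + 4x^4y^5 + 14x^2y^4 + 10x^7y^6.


Examine each term for its total degree (sum of exponents).
  Term '12xy^2' has total degree 1+2 = 3.
  Term '4x^4y^5' has total degree 4+5 = 9.
  Term '14x^2y^4' has total degree 2+4 = 6.
  Term '10x^7y^6' has total degree 7+6 = 13.
The maximum total degree among all terms is 13.

13


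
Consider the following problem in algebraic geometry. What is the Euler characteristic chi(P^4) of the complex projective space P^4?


The complex projective space P^4 has one cell in each even real dimension 0, 2, ..., 8.
The cohomology groups are H^{2k}(P^4) = Z for k = 0,...,4, and 0 otherwise.
Euler characteristic = sum of Betti numbers = 1 per even-dimensional cohomology group.
chi(P^4) = 4 + 1 = 5

5


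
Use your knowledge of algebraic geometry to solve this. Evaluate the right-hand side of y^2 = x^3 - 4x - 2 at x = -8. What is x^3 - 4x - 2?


Compute x^3 - 4x - 2 at x = -8:
x^3 = (-8)^3 = -512
(-4)*x = (-4)*(-8) = 32
Sum: -512 + 32 - 2 = -482

-482


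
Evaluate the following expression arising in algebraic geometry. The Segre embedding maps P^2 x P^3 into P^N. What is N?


The Segre embedding maps P^m x P^n into P^N via
all products of coordinates from each factor.
N = (m+1)(n+1) - 1
N = (2+1)(3+1) - 1
N = 3*4 - 1
N = 12 - 1 = 11

11


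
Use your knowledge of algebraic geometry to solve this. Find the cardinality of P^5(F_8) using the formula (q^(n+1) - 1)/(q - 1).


P^5(F_8) has (q^(n+1) - 1)/(q - 1) points.
= 8^5 + 8^4 + 8^3 + 8^2 + 8^1 + 8^0
= 32768 + 4096 + 512 + 64 + 8 + 1
= 37449

37449


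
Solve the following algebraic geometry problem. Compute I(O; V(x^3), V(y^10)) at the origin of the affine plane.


The intersection multiplicity of V(x^a) and V(y^b) at the origin is:
I(O; V(x^3), V(y^10)) = dim_k(k[x,y]/(x^3, y^10))
A basis for k[x,y]/(x^3, y^10) is the set of monomials x^i * y^j
where 0 <= i < 3 and 0 <= j < 10.
The number of such monomials is 3 * 10 = 30

30


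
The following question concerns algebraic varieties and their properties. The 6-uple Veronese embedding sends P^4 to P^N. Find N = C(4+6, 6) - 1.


The Veronese embedding v_d: P^n -> P^N maps each point to all
degree-d monomials in n+1 homogeneous coordinates.
N = C(n+d, d) - 1
N = C(4+6, 6) - 1
N = C(10, 6) - 1
C(10, 6) = 210
N = 210 - 1 = 209

209


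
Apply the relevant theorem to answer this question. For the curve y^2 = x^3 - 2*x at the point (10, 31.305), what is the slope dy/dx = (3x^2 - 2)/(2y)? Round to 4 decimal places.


Using implicit differentiation of y^2 = x^3 - 2*x:
2y * dy/dx = 3x^2 - 2
dy/dx = (3x^2 - 2)/(2y)
Numerator: 3*10^2 - 2 = 298
Denominator: 2*31.305 = 62.61
dy/dx = 298/62.61 = 4.7596

4.7596


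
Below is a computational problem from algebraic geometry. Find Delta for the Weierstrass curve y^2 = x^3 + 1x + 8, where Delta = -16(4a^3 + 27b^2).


Compute each component:
4a^3 = 4*1^3 = 4*1 = 4
27b^2 = 27*8^2 = 27*64 = 1728
4a^3 + 27b^2 = 4 + 1728 = 1732
Delta = -16*1732 = -27712

-27712


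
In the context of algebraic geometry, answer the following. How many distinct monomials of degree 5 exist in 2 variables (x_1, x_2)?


The number of degree-5 monomials in 2 variables is C(d+n-1, n-1).
= C(5+2-1, 2-1) = C(6, 1)
= 6

6


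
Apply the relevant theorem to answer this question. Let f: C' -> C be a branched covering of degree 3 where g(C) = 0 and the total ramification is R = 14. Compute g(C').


Riemann-Hurwitz formula: 2g' - 2 = d(2g - 2) + R
Given: d = 3, g = 0, R = 14
2g' - 2 = 3*(2*0 - 2) + 14
2g' - 2 = 3*(-2) + 14
2g' - 2 = -6 + 14 = 8
2g' = 10
g' = 5

5


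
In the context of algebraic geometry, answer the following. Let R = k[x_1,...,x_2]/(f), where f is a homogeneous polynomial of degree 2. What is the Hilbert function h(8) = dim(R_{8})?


For R = k[x_1,...,x_n]/(f) with f homogeneous of degree e:
The Hilbert series is (1 - t^e)/(1 - t)^n.
So h(d) = C(d+n-1, n-1) - C(d-e+n-1, n-1) for d >= e.
With n=2, e=2, d=8:
C(8+2-1, 2-1) = C(9, 1) = 9
C(8-2+2-1, 2-1) = C(7, 1) = 7
h(8) = 9 - 7 = 2

2


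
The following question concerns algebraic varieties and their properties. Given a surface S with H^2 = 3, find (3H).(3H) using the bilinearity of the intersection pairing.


Using bilinearity of the intersection pairing on a surface S:
(aH).(bH) = ab * (H.H)
We have H^2 = 3.
D.E = (3H).(3H) = 3*3*3
= 9*3
= 27

27


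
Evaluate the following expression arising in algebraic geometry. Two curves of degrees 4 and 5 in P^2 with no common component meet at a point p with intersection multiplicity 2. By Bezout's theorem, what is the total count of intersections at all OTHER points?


By Bezout's theorem, the total intersection number is d1 * d2.
Total = 4 * 5 = 20
Intersection multiplicity at p = 2
Remaining intersections = 20 - 2 = 18

18


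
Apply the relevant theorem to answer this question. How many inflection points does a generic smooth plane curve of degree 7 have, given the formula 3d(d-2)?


For a general smooth plane curve C of degree d, the inflection points are
the intersection of C with its Hessian curve, which has degree 3(d-2).
By Bezout, the total intersection number is d * 3(d-2) = 7 * 15 = 105.
For a general curve every flex is ordinary, so each contributes
multiplicity 1 to C·Hess(C), and the number of distinct inflection
points is 3d(d-2).
Inflection points = 3*7*(7-2) = 3*7*5 = 105

105


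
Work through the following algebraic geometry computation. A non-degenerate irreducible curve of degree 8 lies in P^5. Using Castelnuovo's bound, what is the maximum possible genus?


Castelnuovo's bound: write d - 1 = m(r-1) + epsilon with 0 <= epsilon < r-1.
d - 1 = 8 - 1 = 7
r - 1 = 5 - 1 = 4
7 = 1*4 + 3, so m = 1, epsilon = 3
pi(d, r) = m(m-1)(r-1)/2 + m*epsilon
= 1*0*4/2 + 1*3
= 0/2 + 3
= 0 + 3 = 3

3


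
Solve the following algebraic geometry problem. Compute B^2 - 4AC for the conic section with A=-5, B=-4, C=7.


The discriminant of a conic Ax^2 + Bxy + Cy^2 + ... = 0 is B^2 - 4AC.
B^2 = (-4)^2 = 16
4AC = 4*(-5)*7 = -140
Discriminant = 16 + 140 = 156

156


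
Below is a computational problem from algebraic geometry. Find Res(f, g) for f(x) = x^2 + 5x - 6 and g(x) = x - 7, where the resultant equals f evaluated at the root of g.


For Res(f, x - c), we evaluate f at x = c.
f(7) = 7^2 + 5*7 - 6
= 49 + 35 - 6
= 84 - 6 = 78
Res(f, g) = 78

78


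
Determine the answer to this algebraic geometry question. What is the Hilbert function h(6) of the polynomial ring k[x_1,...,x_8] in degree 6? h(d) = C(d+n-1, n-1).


The Hilbert function for the polynomial ring in 8 variables is:
h(d) = C(d+n-1, n-1)
h(6) = C(6+8-1, 8-1) = C(13, 7)
= 13! / (7! * 6!)
= 1716

1716


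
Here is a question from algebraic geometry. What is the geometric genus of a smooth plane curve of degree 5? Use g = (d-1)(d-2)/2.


Using the genus formula for smooth plane curves:
g = (d-1)(d-2)/2
g = (5-1)(5-2)/2
g = 4*3/2
g = 12/2 = 6

6


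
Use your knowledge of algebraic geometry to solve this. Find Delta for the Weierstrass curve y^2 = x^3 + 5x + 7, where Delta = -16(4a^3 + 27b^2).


Compute each component:
4a^3 = 4*5^3 = 4*125 = 500
27b^2 = 27*7^2 = 27*49 = 1323
4a^3 + 27b^2 = 500 + 1323 = 1823
Delta = -16*1823 = -29168

-29168


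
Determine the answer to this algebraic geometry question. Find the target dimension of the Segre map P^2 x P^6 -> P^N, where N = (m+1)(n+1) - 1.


The Segre embedding maps P^m x P^n into P^N via
all products of coordinates from each factor.
N = (m+1)(n+1) - 1
N = (2+1)(6+1) - 1
N = 3*7 - 1
N = 21 - 1 = 20

20


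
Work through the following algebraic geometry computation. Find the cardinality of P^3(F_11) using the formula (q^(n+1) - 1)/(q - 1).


P^3(F_11) has (q^(n+1) - 1)/(q - 1) points.
= 11^3 + 11^2 + 11^1 + 11^0
= 1331 + 121 + 11 + 1
= 1464

1464


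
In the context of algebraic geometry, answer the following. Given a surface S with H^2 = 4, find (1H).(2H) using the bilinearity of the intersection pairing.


Using bilinearity of the intersection pairing on a surface S:
(aH).(bH) = ab * (H.H)
We have H^2 = 4.
D.E = (1H).(2H) = 1*2*4
= 2*4
= 8

8


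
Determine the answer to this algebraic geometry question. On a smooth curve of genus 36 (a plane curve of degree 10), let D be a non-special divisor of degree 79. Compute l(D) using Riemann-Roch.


First, compute the genus of a smooth plane curve of degree 10:
g = (d-1)(d-2)/2 = (10-1)(10-2)/2 = 36
For a non-special divisor D (i.e., h^1(D) = 0), Riemann-Roch gives:
l(D) = deg(D) - g + 1
Since deg(D) = 79 >= 2g - 1 = 71, D is non-special.
l(D) = 79 - 36 + 1 = 44

44


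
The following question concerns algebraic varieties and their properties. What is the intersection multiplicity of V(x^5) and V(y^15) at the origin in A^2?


The intersection multiplicity of V(x^a) and V(y^b) at the origin is:
I(O; V(x^5), V(y^15)) = dim_k(k[x,y]/(x^5, y^15))
A basis for k[x,y]/(x^5, y^15) is the set of monomials x^i * y^j
where 0 <= i < 5 and 0 <= j < 15.
The number of such monomials is 5 * 15 = 75

75


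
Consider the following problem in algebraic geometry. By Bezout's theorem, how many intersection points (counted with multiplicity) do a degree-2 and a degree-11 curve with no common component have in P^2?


Bezout's theorem states the intersection count equals the product of degrees.
Intersection count = 2 * 11 = 22

22


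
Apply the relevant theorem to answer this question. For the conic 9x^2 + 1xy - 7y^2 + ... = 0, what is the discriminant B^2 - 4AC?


The discriminant of a conic Ax^2 + Bxy + Cy^2 + ... = 0 is B^2 - 4AC.
B^2 = 1^2 = 1
4AC = 4*9*(-7) = -252
Discriminant = 1 + 252 = 253

253


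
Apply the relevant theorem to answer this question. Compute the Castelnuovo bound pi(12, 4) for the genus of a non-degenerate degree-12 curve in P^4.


Castelnuovo's bound: write d - 1 = m(r-1) + epsilon with 0 <= epsilon < r-1.
d - 1 = 12 - 1 = 11
r - 1 = 4 - 1 = 3
11 = 3*3 + 2, so m = 3, epsilon = 2
pi(d, r) = m(m-1)(r-1)/2 + m*epsilon
= 3*2*3/2 + 3*2
= 18/2 + 6
= 9 + 6 = 15

15


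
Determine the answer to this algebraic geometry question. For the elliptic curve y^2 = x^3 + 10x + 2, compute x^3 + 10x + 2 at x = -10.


Compute x^3 + 10x + 2 at x = -10:
x^3 = (-10)^3 = -1000
10*x = 10*(-10) = -100
Sum: -1000 - 100 + 2 = -1098

-1098


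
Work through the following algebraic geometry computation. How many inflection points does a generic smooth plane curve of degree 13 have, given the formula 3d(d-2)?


For a general smooth plane curve C of degree d, the inflection points are
the intersection of C with its Hessian curve, which has degree 3(d-2).
By Bezout, the total intersection number is d * 3(d-2) = 13 * 33 = 429.
For a general curve every flex is ordinary, so each contributes
multiplicity 1 to C·Hess(C), and the number of distinct inflection
points is 3d(d-2).
Inflection points = 3*13*(13-2) = 3*13*11 = 429

429


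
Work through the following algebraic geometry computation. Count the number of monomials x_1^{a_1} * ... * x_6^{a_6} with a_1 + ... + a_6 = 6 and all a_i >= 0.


The number of degree-6 monomials in 6 variables is C(d+n-1, n-1).
= C(6+6-1, 6-1) = C(11, 5)
= 462

462


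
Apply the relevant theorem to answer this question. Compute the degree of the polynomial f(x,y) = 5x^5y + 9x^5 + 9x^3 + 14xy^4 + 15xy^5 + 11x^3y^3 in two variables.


Examine each term for its total degree (sum of exponents).
  Term '5x^5y' has total degree 5+1 = 6.
  Term '9x^5' has total degree 5+0 = 5.
  Term '9x^3' has total degree 3+0 = 3.
  Term '14xy^4' has total degree 1+4 = 5.
  Term '15xy^5' has total degree 1+5 = 6.
  Term '11x^3y^3' has total degree 3+3 = 6.
The maximum total degree among all terms is 6.

6


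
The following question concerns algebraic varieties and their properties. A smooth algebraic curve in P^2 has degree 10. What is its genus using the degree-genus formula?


Using the genus formula for smooth plane curves:
g = (d-1)(d-2)/2
g = (10-1)(10-2)/2
g = 9*8/2
g = 72/2 = 36

36


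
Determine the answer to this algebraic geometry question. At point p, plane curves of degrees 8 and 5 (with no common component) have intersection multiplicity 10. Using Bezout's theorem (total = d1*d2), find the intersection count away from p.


By Bezout's theorem, the total intersection number is d1 * d2.
Total = 8 * 5 = 40
Intersection multiplicity at p = 10
Remaining intersections = 40 - 10 = 30

30


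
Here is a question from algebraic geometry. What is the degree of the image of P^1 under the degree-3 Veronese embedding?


The Veronese variety v_3(P^1) has degree d^r.
d^r = 3^1 = 3

3


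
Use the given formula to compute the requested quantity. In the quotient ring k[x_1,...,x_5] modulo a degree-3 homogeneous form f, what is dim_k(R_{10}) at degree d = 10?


For R = k[x_1,...,x_n]/(f) with f homogeneous of degree e:
The Hilbert series is (1 - t^e)/(1 - t)^n.
So h(d) = C(d+n-1, n-1) - C(d-e+n-1, n-1) for d >= e.
With n=5, e=3, d=10:
C(10+5-1, 5-1) = C(14, 4) = 1001
C(10-3+5-1, 5-1) = C(11, 4) = 330
h(10) = 1001 - 330 = 671

671


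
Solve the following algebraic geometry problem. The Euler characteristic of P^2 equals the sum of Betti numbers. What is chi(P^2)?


The complex projective space P^2 has one cell in each even real dimension 0, 2, ..., 4.
The cohomology groups are H^{2k}(P^2) = Z for k = 0,...,2, and 0 otherwise.
Euler characteristic = sum of Betti numbers = 1 per even-dimensional cohomology group.
chi(P^2) = 2 + 1 = 3

3


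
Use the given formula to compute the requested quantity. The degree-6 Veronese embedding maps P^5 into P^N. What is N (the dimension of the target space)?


The Veronese embedding v_d: P^n -> P^N maps each point to all
degree-d monomials in n+1 homogeneous coordinates.
N = C(n+d, d) - 1
N = C(5+6, 6) - 1
N = C(11, 6) - 1
C(11, 6) = 462
N = 462 - 1 = 461

461


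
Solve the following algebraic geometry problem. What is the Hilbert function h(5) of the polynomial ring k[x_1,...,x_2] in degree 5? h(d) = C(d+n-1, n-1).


The Hilbert function for the polynomial ring in 2 variables is:
h(d) = C(d+n-1, n-1)
h(5) = C(5+2-1, 2-1) = C(6, 1)
= 6! / (1! * 5!)
= 6

6


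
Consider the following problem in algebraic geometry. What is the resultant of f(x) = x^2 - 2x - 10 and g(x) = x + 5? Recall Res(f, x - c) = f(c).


For Res(f, x - c), we evaluate f at x = c.
f(-5) = (-5)^2 - 2*(-5) - 10
= 25 + 10 - 10
= 35 - 10 = 25
Res(f, g) = 25

25


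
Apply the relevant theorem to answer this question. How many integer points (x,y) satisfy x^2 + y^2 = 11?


Systematically check integer values of x where x^2 <= 11.
For each valid x, check if 11 - x^2 is a perfect square.
Total integer solutions found: 0

0


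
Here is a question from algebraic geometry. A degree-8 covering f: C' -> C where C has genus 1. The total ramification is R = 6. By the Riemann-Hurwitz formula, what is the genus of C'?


Riemann-Hurwitz formula: 2g' - 2 = d(2g - 2) + R
Given: d = 8, g = 1, R = 6
2g' - 2 = 8*(2*1 - 2) + 6
2g' - 2 = 8*0 + 6
2g' - 2 = 0 + 6 = 6
2g' = 8
g' = 4

4


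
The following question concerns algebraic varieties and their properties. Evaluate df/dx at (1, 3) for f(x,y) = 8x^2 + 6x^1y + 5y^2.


df/dx = 2*8*x^1 + 1*6*x^0*y
At (1,3): 2*8*1^1 + 1*6*1^0*3
= 16 + 18
= 34

34


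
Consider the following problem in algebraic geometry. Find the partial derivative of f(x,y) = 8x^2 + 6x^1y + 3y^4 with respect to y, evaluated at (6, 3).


df/dy = 6*x^1 + 4*3*y^3
At (6,3): 6*6^1 + 4*3*3^3
= 36 + 324
= 360

360


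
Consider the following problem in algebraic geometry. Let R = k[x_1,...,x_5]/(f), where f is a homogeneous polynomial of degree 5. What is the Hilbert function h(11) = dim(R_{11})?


For R = k[x_1,...,x_n]/(f) with f homogeneous of degree e:
The Hilbert series is (1 - t^e)/(1 - t)^n.
So h(d) = C(d+n-1, n-1) - C(d-e+n-1, n-1) for d >= e.
With n=5, e=5, d=11:
C(11+5-1, 5-1) = C(15, 4) = 1365
C(11-5+5-1, 5-1) = C(10, 4) = 210
h(11) = 1365 - 210 = 1155

1155


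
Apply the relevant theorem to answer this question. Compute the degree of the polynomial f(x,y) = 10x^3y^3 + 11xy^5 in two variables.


Examine each term for its total degree (sum of exponents).
  Term '10x^3y^3' has total degree 3+3 = 6.
  Term '11xy^5' has total degree 1+5 = 6.
The maximum total degree among all terms is 6.

6


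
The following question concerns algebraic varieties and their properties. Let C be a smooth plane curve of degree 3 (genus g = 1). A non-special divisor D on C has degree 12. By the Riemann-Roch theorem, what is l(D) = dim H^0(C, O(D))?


First, compute the genus of a smooth plane curve of degree 3:
g = (d-1)(d-2)/2 = (3-1)(3-2)/2 = 1
For a non-special divisor D (i.e., h^1(D) = 0), Riemann-Roch gives:
l(D) = deg(D) - g + 1
Since deg(D) = 12 >= 2g - 1 = 1, D is non-special.
l(D) = 12 - 1 + 1 = 12

12


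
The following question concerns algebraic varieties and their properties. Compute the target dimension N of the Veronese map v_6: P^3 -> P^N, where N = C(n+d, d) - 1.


The Veronese embedding v_d: P^n -> P^N maps each point to all
degree-d monomials in n+1 homogeneous coordinates.
N = C(n+d, d) - 1
N = C(3+6, 6) - 1
N = C(9, 6) - 1
C(9, 6) = 84
N = 84 - 1 = 83

83


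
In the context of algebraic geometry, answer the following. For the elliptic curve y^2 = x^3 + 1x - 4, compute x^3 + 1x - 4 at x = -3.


Compute x^3 + 1x - 4 at x = -3:
x^3 = (-3)^3 = -27
1*x = 1*(-3) = -3
Sum: -27 - 3 - 4 = -34

-34


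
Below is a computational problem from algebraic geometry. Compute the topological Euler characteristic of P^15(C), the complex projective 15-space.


The complex projective space P^15 has one cell in each even real dimension 0, 2, ..., 30.
The cohomology groups are H^{2k}(P^15) = Z for k = 0,...,15, and 0 otherwise.
Euler characteristic = sum of Betti numbers = 1 per even-dimensional cohomology group.
chi(P^15) = 15 + 1 = 16

16


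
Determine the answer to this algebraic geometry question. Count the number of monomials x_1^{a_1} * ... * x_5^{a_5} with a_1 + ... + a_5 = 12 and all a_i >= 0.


The number of degree-12 monomials in 5 variables is C(d+n-1, n-1).
= C(12+5-1, 5-1) = C(16, 4)
= 1820

1820


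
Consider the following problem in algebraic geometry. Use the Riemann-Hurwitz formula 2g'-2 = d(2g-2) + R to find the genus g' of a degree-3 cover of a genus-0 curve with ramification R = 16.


Riemann-Hurwitz formula: 2g' - 2 = d(2g - 2) + R
Given: d = 3, g = 0, R = 16
2g' - 2 = 3*(2*0 - 2) + 16
2g' - 2 = 3*(-2) + 16
2g' - 2 = -6 + 16 = 10
2g' = 12
g' = 6

6


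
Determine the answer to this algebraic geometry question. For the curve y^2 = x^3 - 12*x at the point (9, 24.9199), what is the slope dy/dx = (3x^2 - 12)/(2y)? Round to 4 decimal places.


Using implicit differentiation of y^2 = x^3 - 12*x:
2y * dy/dx = 3x^2 - 12
dy/dx = (3x^2 - 12)/(2y)
Numerator: 3*9^2 - 12 = 231
Denominator: 2*24.9199 = 49.8398
dy/dx = 231/49.8398 = 4.6349

4.6349


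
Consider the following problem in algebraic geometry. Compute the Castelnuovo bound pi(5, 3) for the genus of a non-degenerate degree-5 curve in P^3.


Castelnuovo's bound: write d - 1 = m(r-1) + epsilon with 0 <= epsilon < r-1.
d - 1 = 5 - 1 = 4
r - 1 = 3 - 1 = 2
4 = 2*2 + 0, so m = 2, epsilon = 0
pi(d, r) = m(m-1)(r-1)/2 + m*epsilon
= 2*1*2/2 + 2*0
= 4/2 + 0
= 2 + 0 = 2

2


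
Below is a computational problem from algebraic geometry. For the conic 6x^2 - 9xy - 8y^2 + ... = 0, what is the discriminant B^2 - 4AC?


The discriminant of a conic Ax^2 + Bxy + Cy^2 + ... = 0 is B^2 - 4AC.
B^2 = (-9)^2 = 81
4AC = 4*6*(-8) = -192
Discriminant = 81 + 192 = 273

273


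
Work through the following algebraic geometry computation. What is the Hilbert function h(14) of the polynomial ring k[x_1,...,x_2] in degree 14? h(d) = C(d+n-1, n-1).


The Hilbert function for the polynomial ring in 2 variables is:
h(d) = C(d+n-1, n-1)
h(14) = C(14+2-1, 2-1) = C(15, 1)
= 15! / (1! * 14!)
= 15

15


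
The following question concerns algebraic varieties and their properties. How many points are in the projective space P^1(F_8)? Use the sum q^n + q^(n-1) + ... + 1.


P^1(F_8) has (q^(n+1) - 1)/(q - 1) points.
= 8^1 + 8^0
= 8 + 1
= 9

9


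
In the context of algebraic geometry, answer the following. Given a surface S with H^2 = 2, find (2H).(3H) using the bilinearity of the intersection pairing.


Using bilinearity of the intersection pairing on a surface S:
(aH).(bH) = ab * (H.H)
We have H^2 = 2.
D.E = (2H).(3H) = 2*3*2
= 6*2
= 12

12


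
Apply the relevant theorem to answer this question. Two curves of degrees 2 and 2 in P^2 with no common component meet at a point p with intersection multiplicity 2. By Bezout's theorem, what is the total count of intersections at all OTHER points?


By Bezout's theorem, the total intersection number is d1 * d2.
Total = 2 * 2 = 4
Intersection multiplicity at p = 2
Remaining intersections = 4 - 2 = 2

2


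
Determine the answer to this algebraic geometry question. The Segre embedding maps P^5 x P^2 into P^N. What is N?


The Segre embedding maps P^m x P^n into P^N via
all products of coordinates from each factor.
N = (m+1)(n+1) - 1
N = (5+1)(2+1) - 1
N = 6*3 - 1
N = 18 - 1 = 17

17


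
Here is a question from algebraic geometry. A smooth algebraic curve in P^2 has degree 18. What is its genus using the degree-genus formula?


Using the genus formula for smooth plane curves:
g = (d-1)(d-2)/2
g = (18-1)(18-2)/2
g = 17*16/2
g = 272/2 = 136

136


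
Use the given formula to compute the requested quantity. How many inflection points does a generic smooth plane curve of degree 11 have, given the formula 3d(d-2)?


For a general smooth plane curve C of degree d, the inflection points are
the intersection of C with its Hessian curve, which has degree 3(d-2).
By Bezout, the total intersection number is d * 3(d-2) = 11 * 27 = 297.
For a general curve every flex is ordinary, so each contributes
multiplicity 1 to C·Hess(C), and the number of distinct inflection
points is 3d(d-2).
Inflection points = 3*11*(11-2) = 3*11*9 = 297

297


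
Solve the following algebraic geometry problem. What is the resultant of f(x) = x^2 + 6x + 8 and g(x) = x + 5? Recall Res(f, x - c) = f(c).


For Res(f, x - c), we evaluate f at x = c.
f(-5) = (-5)^2 + 6*(-5) + 8
= 25 - 30 + 8
= -5 + 8 = 3
Res(f, g) = 3

3


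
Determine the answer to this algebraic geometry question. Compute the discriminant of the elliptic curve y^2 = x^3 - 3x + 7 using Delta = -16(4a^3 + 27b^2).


Compute each component:
4a^3 = 4*(-3)^3 = 4*(-27) = -108
27b^2 = 27*7^2 = 27*49 = 1323
4a^3 + 27b^2 = -108 + 1323 = 1215
Delta = -16*1215 = -19440

-19440


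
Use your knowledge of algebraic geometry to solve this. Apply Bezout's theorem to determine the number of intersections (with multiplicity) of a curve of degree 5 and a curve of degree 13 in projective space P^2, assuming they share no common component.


Bezout's theorem states the intersection count equals the product of degrees.
Intersection count = 5 * 13 = 65

65


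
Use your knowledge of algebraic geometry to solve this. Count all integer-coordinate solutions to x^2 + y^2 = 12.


Systematically check integer values of x where x^2 <= 12.
For each valid x, check if 12 - x^2 is a perfect square.
Total integer solutions found: 0

0


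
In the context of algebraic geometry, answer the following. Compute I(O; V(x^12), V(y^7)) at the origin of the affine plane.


The intersection multiplicity of V(x^a) and V(y^b) at the origin is:
I(O; V(x^12), V(y^7)) = dim_k(k[x,y]/(x^12, y^7))
A basis for k[x,y]/(x^12, y^7) is the set of monomials x^i * y^j
where 0 <= i < 12 and 0 <= j < 7.
The number of such monomials is 12 * 7 = 84

84


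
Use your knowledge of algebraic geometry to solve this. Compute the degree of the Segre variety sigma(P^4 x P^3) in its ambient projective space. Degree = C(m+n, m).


The degree of the Segre variety P^4 x P^3 is C(m+n, m).
= C(7, 4)
= 35

35


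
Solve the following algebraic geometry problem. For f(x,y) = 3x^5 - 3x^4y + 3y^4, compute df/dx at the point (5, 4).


df/dx = 5*3*x^4 + 4*(-3)*x^3*y
At (5,4): 5*3*5^4 + 4*(-3)*5^3*4
= 9375 - 6000
= 3375

3375


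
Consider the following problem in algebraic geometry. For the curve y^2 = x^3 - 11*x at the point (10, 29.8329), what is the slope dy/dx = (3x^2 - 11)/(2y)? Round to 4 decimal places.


Using implicit differentiation of y^2 = x^3 - 11*x:
2y * dy/dx = 3x^2 - 11
dy/dx = (3x^2 - 11)/(2y)
Numerator: 3*10^2 - 11 = 289
Denominator: 2*29.8329 = 59.6658
dy/dx = 289/59.6658 = 4.8436

4.8436


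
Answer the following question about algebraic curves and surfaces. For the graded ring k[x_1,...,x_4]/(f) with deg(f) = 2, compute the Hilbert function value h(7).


For R = k[x_1,...,x_n]/(f) with f homogeneous of degree e:
The Hilbert series is (1 - t^e)/(1 - t)^n.
So h(d) = C(d+n-1, n-1) - C(d-e+n-1, n-1) for d >= e.
With n=4, e=2, d=7:
C(7+4-1, 4-1) = C(10, 3) = 120
C(7-2+4-1, 4-1) = C(8, 3) = 56
h(7) = 120 - 56 = 64

64


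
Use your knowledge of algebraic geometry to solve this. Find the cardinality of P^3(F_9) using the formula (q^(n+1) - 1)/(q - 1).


P^3(F_9) has (q^(n+1) - 1)/(q - 1) points.
= 9^3 + 9^2 + 9^1 + 9^0
= 729 + 81 + 9 + 1
= 820

820


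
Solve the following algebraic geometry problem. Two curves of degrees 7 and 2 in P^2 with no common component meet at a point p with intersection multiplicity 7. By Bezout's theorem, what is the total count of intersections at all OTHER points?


By Bezout's theorem, the total intersection number is d1 * d2.
Total = 7 * 2 = 14
Intersection multiplicity at p = 7
Remaining intersections = 14 - 7 = 7

7


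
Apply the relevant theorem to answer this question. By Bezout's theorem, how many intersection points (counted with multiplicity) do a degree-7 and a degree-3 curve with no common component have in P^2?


Bezout's theorem states the intersection count equals the product of degrees.
Intersection count = 7 * 3 = 21

21
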